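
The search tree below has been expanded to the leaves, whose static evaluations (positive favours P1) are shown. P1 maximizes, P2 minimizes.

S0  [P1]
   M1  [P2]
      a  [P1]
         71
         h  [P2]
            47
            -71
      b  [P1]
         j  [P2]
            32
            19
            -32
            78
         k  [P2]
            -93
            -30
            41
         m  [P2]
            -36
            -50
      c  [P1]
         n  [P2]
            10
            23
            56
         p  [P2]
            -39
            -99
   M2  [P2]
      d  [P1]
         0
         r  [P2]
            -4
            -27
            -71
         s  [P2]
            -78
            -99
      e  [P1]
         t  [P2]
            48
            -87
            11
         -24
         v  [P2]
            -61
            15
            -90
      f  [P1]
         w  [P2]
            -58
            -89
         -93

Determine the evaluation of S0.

h (P2): min(47, -71) = -71
a (P1): max(71, -71) = 71
j (P2): min(32, 19, -32, 78) = -32
k (P2): min(-93, -30, 41) = -93
m (P2): min(-36, -50) = -50
b (P1): max(-32, -93, -50) = -32
n (P2): min(10, 23, 56) = 10
p (P2): min(-39, -99) = -99
c (P1): max(10, -99) = 10
M1 (P2): min(71, -32, 10) = -32
r (P2): min(-4, -27, -71) = -71
s (P2): min(-78, -99) = -99
d (P1): max(0, -71, -99) = 0
t (P2): min(48, -87, 11) = -87
v (P2): min(-61, 15, -90) = -90
e (P1): max(-87, -24, -90) = -24
w (P2): min(-58, -89) = -89
f (P1): max(-89, -93) = -89
M2 (P2): min(0, -24, -89) = -89
S0 (P1): max(-32, -89) = -32

-32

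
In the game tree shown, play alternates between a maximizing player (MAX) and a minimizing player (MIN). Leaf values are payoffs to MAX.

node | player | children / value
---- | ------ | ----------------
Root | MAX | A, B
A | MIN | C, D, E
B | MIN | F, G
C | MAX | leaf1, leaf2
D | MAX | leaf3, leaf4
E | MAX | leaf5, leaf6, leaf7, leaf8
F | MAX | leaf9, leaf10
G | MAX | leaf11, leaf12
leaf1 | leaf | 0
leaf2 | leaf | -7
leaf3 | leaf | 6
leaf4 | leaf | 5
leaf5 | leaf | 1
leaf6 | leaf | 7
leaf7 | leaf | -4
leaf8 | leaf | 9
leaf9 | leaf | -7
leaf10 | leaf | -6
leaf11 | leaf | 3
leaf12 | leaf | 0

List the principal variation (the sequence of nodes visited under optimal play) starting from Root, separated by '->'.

Root -> A -> C -> leaf1

C (MAX): max(0, -7) = 0
D (MAX): max(6, 5) = 6
E (MAX): max(1, 7, -4, 9) = 9
A (MIN): min(0, 6, 9) = 0
F (MAX): max(-7, -6) = -6
G (MAX): max(3, 0) = 3
B (MIN): min(-6, 3) = -6
Root (MAX): max(0, -6) = 0
At Root, MAX picks A (highest: 0).
At A, MIN picks C (lowest: 0).
At C, MAX picks leaf1 (highest: 0).
Terminal value 0.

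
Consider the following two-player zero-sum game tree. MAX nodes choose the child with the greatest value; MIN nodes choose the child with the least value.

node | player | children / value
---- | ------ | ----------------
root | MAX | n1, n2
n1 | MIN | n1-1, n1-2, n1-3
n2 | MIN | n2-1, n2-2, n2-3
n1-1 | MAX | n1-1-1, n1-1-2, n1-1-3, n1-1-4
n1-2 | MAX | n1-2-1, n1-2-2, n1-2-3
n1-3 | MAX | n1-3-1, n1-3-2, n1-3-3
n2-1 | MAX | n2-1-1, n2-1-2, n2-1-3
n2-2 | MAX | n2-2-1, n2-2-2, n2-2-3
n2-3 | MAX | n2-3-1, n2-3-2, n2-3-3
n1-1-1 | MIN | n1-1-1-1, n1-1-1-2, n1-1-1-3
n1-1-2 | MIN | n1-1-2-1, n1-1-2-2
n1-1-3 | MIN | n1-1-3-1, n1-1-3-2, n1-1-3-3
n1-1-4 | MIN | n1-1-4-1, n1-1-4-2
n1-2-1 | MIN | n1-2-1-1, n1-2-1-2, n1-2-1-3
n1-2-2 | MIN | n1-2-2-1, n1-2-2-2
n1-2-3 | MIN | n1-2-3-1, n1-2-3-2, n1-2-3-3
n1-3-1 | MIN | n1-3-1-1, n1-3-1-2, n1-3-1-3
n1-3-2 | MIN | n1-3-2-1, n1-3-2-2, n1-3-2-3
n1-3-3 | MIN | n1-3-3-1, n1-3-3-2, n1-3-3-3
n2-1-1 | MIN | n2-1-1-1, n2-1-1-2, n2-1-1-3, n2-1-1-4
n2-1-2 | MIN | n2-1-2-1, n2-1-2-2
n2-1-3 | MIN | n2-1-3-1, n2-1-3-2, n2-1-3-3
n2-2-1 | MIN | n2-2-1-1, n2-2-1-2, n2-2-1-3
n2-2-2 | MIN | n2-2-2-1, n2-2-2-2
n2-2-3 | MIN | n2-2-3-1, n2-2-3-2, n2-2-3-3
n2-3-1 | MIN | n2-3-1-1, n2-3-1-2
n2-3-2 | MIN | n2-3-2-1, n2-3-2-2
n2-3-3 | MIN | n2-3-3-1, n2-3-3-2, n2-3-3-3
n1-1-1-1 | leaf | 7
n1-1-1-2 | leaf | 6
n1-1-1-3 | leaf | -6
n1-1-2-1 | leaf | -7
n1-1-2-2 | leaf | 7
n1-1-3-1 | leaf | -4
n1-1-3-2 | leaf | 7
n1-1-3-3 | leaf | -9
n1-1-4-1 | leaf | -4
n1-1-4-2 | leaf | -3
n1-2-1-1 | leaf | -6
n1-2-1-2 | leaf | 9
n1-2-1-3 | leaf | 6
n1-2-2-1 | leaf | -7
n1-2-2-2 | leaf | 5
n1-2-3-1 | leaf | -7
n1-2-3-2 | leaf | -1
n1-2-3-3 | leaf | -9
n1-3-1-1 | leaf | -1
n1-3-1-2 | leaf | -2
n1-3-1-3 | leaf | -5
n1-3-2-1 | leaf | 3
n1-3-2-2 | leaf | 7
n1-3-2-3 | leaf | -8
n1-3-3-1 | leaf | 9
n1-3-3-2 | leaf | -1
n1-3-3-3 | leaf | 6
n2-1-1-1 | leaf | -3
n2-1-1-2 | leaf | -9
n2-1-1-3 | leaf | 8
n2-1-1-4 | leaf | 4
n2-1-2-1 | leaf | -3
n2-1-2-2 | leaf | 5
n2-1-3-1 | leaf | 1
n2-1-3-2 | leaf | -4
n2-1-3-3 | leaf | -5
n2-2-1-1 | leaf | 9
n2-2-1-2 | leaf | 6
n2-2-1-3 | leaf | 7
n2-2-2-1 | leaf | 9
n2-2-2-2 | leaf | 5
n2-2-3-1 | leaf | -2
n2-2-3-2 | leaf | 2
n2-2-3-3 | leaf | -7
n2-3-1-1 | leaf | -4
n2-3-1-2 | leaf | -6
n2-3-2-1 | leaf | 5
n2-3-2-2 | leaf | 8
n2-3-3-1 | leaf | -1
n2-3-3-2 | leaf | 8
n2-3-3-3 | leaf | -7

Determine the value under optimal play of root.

n1-1-1 (MIN): min(7, 6, -6) = -6
n1-1-2 (MIN): min(-7, 7) = -7
n1-1-3 (MIN): min(-4, 7, -9) = -9
n1-1-4 (MIN): min(-4, -3) = -4
n1-1 (MAX): max(-6, -7, -9, -4) = -4
n1-2-1 (MIN): min(-6, 9, 6) = -6
n1-2-2 (MIN): min(-7, 5) = -7
n1-2-3 (MIN): min(-7, -1, -9) = -9
n1-2 (MAX): max(-6, -7, -9) = -6
n1-3-1 (MIN): min(-1, -2, -5) = -5
n1-3-2 (MIN): min(3, 7, -8) = -8
n1-3-3 (MIN): min(9, -1, 6) = -1
n1-3 (MAX): max(-5, -8, -1) = -1
n1 (MIN): min(-4, -6, -1) = -6
n2-1-1 (MIN): min(-3, -9, 8, 4) = -9
n2-1-2 (MIN): min(-3, 5) = -3
n2-1-3 (MIN): min(1, -4, -5) = -5
n2-1 (MAX): max(-9, -3, -5) = -3
n2-2-1 (MIN): min(9, 6, 7) = 6
n2-2-2 (MIN): min(9, 5) = 5
n2-2-3 (MIN): min(-2, 2, -7) = -7
n2-2 (MAX): max(6, 5, -7) = 6
n2-3-1 (MIN): min(-4, -6) = -6
n2-3-2 (MIN): min(5, 8) = 5
n2-3-3 (MIN): min(-1, 8, -7) = -7
n2-3 (MAX): max(-6, 5, -7) = 5
n2 (MIN): min(-3, 6, 5) = -3
root (MAX): max(-6, -3) = -3

-3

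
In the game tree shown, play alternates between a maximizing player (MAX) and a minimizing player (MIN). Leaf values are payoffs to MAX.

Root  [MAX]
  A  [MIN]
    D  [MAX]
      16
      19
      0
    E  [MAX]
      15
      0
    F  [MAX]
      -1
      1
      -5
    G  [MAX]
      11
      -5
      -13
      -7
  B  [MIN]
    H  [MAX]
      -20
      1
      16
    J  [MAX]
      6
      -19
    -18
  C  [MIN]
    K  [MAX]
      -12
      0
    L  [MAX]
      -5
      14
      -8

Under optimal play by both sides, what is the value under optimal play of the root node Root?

1

D (MAX): max(16, 19, 0) = 19
E (MAX): max(15, 0) = 15
F (MAX): max(-1, 1, -5) = 1
G (MAX): max(11, -5, -13, -7) = 11
A (MIN): min(19, 15, 1, 11) = 1
H (MAX): max(-20, 1, 16) = 16
J (MAX): max(6, -19) = 6
B (MIN): min(16, 6, -18) = -18
K (MAX): max(-12, 0) = 0
L (MAX): max(-5, 14, -8) = 14
C (MIN): min(0, 14) = 0
Root (MAX): max(1, -18, 0) = 1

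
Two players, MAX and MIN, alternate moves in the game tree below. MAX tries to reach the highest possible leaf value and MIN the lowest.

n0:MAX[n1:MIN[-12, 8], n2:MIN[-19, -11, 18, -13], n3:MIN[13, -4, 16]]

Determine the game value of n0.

n1 (MIN): min(-12, 8) = -12
n2 (MIN): min(-19, -11, 18, -13) = -19
n3 (MIN): min(13, -4, 16) = -4
n0 (MAX): max(-12, -19, -4) = -4

-4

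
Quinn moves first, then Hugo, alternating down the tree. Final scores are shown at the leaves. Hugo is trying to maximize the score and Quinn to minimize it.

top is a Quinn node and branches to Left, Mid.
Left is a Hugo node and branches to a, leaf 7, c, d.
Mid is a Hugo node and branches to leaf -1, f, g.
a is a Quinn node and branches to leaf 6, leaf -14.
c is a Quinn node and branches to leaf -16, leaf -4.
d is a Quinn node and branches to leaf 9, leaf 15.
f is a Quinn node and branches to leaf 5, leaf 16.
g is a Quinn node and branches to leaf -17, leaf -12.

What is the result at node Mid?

5

f (Quinn): min(5, 16) = 5
g (Quinn): min(-17, -12) = -17
Mid (Hugo): max(-1, 5, -17) = 5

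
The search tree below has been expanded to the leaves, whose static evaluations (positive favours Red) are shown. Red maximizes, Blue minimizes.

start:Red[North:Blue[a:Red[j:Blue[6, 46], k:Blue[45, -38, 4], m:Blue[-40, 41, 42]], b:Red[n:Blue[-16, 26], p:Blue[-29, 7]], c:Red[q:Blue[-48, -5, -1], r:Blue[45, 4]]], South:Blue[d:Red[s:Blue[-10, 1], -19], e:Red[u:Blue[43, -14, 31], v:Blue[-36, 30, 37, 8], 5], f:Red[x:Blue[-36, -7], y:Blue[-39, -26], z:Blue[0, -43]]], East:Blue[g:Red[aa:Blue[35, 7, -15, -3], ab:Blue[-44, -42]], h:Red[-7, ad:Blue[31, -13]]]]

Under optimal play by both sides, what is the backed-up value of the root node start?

j (Blue): min(6, 46) = 6
k (Blue): min(45, -38, 4) = -38
m (Blue): min(-40, 41, 42) = -40
a (Red): max(6, -38, -40) = 6
n (Blue): min(-16, 26) = -16
p (Blue): min(-29, 7) = -29
b (Red): max(-16, -29) = -16
q (Blue): min(-48, -5, -1) = -48
r (Blue): min(45, 4) = 4
c (Red): max(-48, 4) = 4
North (Blue): min(6, -16, 4) = -16
s (Blue): min(-10, 1) = -10
d (Red): max(-10, -19) = -10
u (Blue): min(43, -14, 31) = -14
v (Blue): min(-36, 30, 37, 8) = -36
e (Red): max(-14, -36, 5) = 5
x (Blue): min(-36, -7) = -36
y (Blue): min(-39, -26) = -39
z (Blue): min(0, -43) = -43
f (Red): max(-36, -39, -43) = -36
South (Blue): min(-10, 5, -36) = -36
aa (Blue): min(35, 7, -15, -3) = -15
ab (Blue): min(-44, -42) = -44
g (Red): max(-15, -44) = -15
ad (Blue): min(31, -13) = -13
h (Red): max(-7, -13) = -7
East (Blue): min(-15, -7) = -15
start (Red): max(-16, -36, -15) = -15

-15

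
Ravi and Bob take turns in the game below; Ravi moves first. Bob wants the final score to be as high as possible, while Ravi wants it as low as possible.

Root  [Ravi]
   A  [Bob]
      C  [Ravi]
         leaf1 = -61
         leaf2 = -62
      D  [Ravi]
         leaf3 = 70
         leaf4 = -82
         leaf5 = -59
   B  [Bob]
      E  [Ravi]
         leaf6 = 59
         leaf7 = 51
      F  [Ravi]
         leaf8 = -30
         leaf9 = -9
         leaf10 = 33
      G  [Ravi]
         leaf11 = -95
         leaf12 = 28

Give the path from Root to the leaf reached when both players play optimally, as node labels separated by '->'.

C (Ravi): min(-61, -62) = -62
D (Ravi): min(70, -82, -59) = -82
A (Bob): max(-62, -82) = -62
E (Ravi): min(59, 51) = 51
F (Ravi): min(-30, -9, 33) = -30
G (Ravi): min(-95, 28) = -95
B (Bob): max(51, -30, -95) = 51
Root (Ravi): min(-62, 51) = -62
At Root, Ravi picks A (lowest: -62).
At A, Bob picks C (highest: -62).
At C, Ravi picks leaf2 (lowest: -62).
Terminal value -62.

Root -> A -> C -> leaf2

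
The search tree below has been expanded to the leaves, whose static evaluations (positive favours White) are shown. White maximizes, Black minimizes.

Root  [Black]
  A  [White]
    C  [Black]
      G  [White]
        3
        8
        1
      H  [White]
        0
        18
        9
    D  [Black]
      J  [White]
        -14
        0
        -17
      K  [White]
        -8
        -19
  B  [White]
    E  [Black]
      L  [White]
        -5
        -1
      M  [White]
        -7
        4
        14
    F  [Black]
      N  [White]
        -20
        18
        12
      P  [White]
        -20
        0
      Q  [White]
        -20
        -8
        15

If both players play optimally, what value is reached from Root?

G (White): max(3, 8, 1) = 8
H (White): max(0, 18, 9) = 18
C (Black): min(8, 18) = 8
J (White): max(-14, 0, -17) = 0
K (White): max(-8, -19) = -8
D (Black): min(0, -8) = -8
A (White): max(8, -8) = 8
L (White): max(-5, -1) = -1
M (White): max(-7, 4, 14) = 14
E (Black): min(-1, 14) = -1
N (White): max(-20, 18, 12) = 18
P (White): max(-20, 0) = 0
Q (White): max(-20, -8, 15) = 15
F (Black): min(18, 0, 15) = 0
B (White): max(-1, 0) = 0
Root (Black): min(8, 0) = 0

0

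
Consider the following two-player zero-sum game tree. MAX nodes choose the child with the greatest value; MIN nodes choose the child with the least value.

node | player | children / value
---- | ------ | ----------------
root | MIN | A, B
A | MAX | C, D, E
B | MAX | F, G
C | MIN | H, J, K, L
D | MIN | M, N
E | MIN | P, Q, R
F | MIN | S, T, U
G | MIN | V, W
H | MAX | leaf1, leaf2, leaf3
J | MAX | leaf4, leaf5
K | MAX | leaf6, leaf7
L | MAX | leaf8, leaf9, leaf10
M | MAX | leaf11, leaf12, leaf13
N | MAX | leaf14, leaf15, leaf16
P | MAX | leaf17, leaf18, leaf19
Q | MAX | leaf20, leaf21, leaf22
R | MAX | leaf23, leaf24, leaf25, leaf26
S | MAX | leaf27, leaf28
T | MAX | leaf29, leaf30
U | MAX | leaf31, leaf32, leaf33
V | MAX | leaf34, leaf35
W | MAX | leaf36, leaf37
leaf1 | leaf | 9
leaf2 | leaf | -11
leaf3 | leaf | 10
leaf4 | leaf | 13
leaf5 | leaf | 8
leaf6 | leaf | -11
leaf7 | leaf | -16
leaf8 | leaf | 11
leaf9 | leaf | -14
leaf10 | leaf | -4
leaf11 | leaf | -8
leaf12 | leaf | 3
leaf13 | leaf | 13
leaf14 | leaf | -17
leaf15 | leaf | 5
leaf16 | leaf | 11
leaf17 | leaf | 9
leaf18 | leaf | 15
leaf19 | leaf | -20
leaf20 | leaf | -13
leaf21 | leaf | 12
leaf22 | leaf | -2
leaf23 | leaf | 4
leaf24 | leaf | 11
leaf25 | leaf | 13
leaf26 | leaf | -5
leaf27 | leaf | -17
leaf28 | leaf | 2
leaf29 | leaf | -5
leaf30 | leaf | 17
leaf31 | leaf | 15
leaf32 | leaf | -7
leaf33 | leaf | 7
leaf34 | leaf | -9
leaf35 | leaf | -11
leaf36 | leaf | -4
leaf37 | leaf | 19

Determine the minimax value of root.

2

H (MAX): max(9, -11, 10) = 10
J (MAX): max(13, 8) = 13
K (MAX): max(-11, -16) = -11
L (MAX): max(11, -14, -4) = 11
C (MIN): min(10, 13, -11, 11) = -11
M (MAX): max(-8, 3, 13) = 13
N (MAX): max(-17, 5, 11) = 11
D (MIN): min(13, 11) = 11
P (MAX): max(9, 15, -20) = 15
Q (MAX): max(-13, 12, -2) = 12
R (MAX): max(4, 11, 13, -5) = 13
E (MIN): min(15, 12, 13) = 12
A (MAX): max(-11, 11, 12) = 12
S (MAX): max(-17, 2) = 2
T (MAX): max(-5, 17) = 17
U (MAX): max(15, -7, 7) = 15
F (MIN): min(2, 17, 15) = 2
V (MAX): max(-9, -11) = -9
W (MAX): max(-4, 19) = 19
G (MIN): min(-9, 19) = -9
B (MAX): max(2, -9) = 2
root (MIN): min(12, 2) = 2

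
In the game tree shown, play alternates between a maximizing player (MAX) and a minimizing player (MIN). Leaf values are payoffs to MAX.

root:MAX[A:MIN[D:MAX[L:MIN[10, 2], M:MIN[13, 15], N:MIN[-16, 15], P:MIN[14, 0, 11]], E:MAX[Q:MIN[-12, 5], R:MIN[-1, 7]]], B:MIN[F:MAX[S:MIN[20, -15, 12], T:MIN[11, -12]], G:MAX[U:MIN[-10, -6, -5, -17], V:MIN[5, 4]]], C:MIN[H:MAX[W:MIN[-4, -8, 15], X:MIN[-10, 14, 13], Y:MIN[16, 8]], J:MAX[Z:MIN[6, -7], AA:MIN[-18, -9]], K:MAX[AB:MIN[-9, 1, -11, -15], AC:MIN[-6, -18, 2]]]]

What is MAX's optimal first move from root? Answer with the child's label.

A

L (MIN): min(10, 2) = 2
M (MIN): min(13, 15) = 13
N (MIN): min(-16, 15) = -16
P (MIN): min(14, 0, 11) = 0
D (MAX): max(2, 13, -16, 0) = 13
Q (MIN): min(-12, 5) = -12
R (MIN): min(-1, 7) = -1
E (MAX): max(-12, -1) = -1
A (MIN): min(13, -1) = -1
S (MIN): min(20, -15, 12) = -15
T (MIN): min(11, -12) = -12
F (MAX): max(-15, -12) = -12
U (MIN): min(-10, -6, -5, -17) = -17
V (MIN): min(5, 4) = 4
G (MAX): max(-17, 4) = 4
B (MIN): min(-12, 4) = -12
W (MIN): min(-4, -8, 15) = -8
X (MIN): min(-10, 14, 13) = -10
Y (MIN): min(16, 8) = 8
H (MAX): max(-8, -10, 8) = 8
Z (MIN): min(6, -7) = -7
AA (MIN): min(-18, -9) = -18
J (MAX): max(-7, -18) = -7
AB (MIN): min(-9, 1, -11, -15) = -15
AC (MIN): min(-6, -18, 2) = -18
K (MAX): max(-15, -18) = -15
C (MIN): min(8, -7, -15) = -15
root (MAX): max(-1, -12, -15) = -1
MAX at root wants the highest of {A=-1, B=-12, C=-15}, so chooses A.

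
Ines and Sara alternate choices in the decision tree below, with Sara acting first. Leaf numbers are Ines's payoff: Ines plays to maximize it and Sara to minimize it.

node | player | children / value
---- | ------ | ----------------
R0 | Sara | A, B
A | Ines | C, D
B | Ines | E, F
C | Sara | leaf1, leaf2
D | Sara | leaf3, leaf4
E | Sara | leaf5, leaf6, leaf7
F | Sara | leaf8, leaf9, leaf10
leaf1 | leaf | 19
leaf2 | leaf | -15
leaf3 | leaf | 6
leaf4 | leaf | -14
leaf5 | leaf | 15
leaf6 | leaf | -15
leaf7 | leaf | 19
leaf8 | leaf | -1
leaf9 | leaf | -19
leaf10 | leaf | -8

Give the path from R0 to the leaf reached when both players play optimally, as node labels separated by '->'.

R0 -> B -> E -> leaf6

C (Sara): min(19, -15) = -15
D (Sara): min(6, -14) = -14
A (Ines): max(-15, -14) = -14
E (Sara): min(15, -15, 19) = -15
F (Sara): min(-1, -19, -8) = -19
B (Ines): max(-15, -19) = -15
R0 (Sara): min(-14, -15) = -15
At R0, Sara picks B (lowest: -15).
At B, Ines picks E (highest: -15).
At E, Sara picks leaf6 (lowest: -15).
Terminal value -15.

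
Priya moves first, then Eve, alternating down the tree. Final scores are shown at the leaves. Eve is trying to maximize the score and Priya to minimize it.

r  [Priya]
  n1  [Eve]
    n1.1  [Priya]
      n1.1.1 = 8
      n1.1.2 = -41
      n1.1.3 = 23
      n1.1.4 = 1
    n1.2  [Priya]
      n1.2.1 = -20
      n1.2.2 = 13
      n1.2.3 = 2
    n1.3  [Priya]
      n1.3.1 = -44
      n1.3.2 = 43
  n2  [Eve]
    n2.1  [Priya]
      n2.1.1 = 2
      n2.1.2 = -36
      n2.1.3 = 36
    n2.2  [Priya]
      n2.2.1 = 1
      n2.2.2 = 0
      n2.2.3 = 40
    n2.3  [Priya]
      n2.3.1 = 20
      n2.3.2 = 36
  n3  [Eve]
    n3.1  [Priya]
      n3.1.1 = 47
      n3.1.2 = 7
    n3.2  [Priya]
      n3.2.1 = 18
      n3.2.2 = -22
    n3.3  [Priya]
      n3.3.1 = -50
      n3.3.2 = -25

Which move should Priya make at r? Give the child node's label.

n1.1 (Priya): min(8, -41, 23, 1) = -41
n1.2 (Priya): min(-20, 13, 2) = -20
n1.3 (Priya): min(-44, 43) = -44
n1 (Eve): max(-41, -20, -44) = -20
n2.1 (Priya): min(2, -36, 36) = -36
n2.2 (Priya): min(1, 0, 40) = 0
n2.3 (Priya): min(20, 36) = 20
n2 (Eve): max(-36, 0, 20) = 20
n3.1 (Priya): min(47, 7) = 7
n3.2 (Priya): min(18, -22) = -22
n3.3 (Priya): min(-50, -25) = -50
n3 (Eve): max(7, -22, -50) = 7
r (Priya): min(-20, 20, 7) = -20
Priya at r wants the lowest of {n1=-20, n2=20, n3=7}, so chooses n1.

n1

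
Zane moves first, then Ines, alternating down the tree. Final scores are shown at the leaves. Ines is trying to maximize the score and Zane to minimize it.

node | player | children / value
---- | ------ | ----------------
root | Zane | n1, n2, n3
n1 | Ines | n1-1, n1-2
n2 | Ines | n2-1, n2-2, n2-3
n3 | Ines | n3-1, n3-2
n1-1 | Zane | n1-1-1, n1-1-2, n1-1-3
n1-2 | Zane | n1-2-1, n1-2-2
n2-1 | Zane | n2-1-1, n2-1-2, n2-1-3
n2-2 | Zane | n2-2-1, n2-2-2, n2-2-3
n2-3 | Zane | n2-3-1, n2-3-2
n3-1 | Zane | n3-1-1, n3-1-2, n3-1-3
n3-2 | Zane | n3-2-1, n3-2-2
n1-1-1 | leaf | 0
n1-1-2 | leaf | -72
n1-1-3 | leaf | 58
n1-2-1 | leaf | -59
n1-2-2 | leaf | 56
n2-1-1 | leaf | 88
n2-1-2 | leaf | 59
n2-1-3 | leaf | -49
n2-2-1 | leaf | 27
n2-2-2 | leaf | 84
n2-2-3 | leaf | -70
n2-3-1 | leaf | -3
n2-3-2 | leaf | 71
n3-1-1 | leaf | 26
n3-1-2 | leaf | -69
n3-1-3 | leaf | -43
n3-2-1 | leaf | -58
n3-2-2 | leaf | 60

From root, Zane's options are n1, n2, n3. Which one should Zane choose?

n1

n1-1 (Zane): min(0, -72, 58) = -72
n1-2 (Zane): min(-59, 56) = -59
n1 (Ines): max(-72, -59) = -59
n2-1 (Zane): min(88, 59, -49) = -49
n2-2 (Zane): min(27, 84, -70) = -70
n2-3 (Zane): min(-3, 71) = -3
n2 (Ines): max(-49, -70, -3) = -3
n3-1 (Zane): min(26, -69, -43) = -69
n3-2 (Zane): min(-58, 60) = -58
n3 (Ines): max(-69, -58) = -58
root (Zane): min(-59, -3, -58) = -59
Zane at root wants the lowest of {n1=-59, n2=-3, n3=-58}, so chooses n1.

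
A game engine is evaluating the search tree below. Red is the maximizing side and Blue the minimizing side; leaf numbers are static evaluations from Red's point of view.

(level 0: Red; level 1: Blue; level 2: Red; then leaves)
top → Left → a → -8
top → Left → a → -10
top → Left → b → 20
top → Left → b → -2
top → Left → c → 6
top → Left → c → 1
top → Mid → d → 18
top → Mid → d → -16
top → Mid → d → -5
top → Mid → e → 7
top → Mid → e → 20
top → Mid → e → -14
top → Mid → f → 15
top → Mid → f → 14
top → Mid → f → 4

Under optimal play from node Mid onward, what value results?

d (Red): max(18, -16, -5) = 18
e (Red): max(7, 20, -14) = 20
f (Red): max(15, 14, 4) = 15
Mid (Blue): min(18, 20, 15) = 15

15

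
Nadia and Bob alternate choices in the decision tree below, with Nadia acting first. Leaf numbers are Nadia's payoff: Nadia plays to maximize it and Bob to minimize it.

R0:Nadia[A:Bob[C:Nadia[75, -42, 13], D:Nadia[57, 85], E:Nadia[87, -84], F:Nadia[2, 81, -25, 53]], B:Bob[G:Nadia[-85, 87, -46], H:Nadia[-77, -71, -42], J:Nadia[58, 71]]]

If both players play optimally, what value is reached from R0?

C (Nadia): max(75, -42, 13) = 75
D (Nadia): max(57, 85) = 85
E (Nadia): max(87, -84) = 87
F (Nadia): max(2, 81, -25, 53) = 81
A (Bob): min(75, 85, 87, 81) = 75
G (Nadia): max(-85, 87, -46) = 87
H (Nadia): max(-77, -71, -42) = -42
J (Nadia): max(58, 71) = 71
B (Bob): min(87, -42, 71) = -42
R0 (Nadia): max(75, -42) = 75

75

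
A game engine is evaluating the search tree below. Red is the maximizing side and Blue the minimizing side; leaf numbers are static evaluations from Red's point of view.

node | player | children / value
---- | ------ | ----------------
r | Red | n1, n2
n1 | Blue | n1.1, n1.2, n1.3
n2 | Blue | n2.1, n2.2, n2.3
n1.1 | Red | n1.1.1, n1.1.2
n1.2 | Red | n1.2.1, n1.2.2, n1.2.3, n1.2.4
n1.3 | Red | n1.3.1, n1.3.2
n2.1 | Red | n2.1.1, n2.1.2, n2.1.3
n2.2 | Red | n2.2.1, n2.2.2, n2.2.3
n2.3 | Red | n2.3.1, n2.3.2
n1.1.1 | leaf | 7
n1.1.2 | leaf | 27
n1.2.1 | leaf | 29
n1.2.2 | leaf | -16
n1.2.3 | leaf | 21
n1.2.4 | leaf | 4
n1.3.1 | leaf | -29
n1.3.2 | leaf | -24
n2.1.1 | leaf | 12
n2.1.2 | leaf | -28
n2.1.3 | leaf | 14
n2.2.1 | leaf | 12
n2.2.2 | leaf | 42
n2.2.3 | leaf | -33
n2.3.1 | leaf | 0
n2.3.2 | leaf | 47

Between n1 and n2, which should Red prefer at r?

n2

n1.1 (Red): max(7, 27) = 27
n1.2 (Red): max(29, -16, 21, 4) = 29
n1.3 (Red): max(-29, -24) = -24
n1 (Blue): min(27, 29, -24) = -24
n2.1 (Red): max(12, -28, 14) = 14
n2.2 (Red): max(12, 42, -33) = 42
n2.3 (Red): max(0, 47) = 47
n2 (Blue): min(14, 42, 47) = 14
Red prefers the higher value; n1=-24, n2=14. n2 is better since 14 > -24.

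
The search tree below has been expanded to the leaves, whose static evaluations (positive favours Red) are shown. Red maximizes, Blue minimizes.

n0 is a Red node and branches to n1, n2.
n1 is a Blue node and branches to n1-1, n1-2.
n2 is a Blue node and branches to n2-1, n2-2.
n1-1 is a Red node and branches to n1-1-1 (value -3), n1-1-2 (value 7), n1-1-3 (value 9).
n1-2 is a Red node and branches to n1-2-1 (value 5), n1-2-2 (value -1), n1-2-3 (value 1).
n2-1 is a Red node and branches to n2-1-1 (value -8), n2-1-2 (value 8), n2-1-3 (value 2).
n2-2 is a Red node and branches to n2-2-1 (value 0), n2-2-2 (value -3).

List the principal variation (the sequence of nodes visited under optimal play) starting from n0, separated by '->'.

n0 -> n1 -> n1-2 -> n1-2-1

n1-1 (Red): max(-3, 7, 9) = 9
n1-2 (Red): max(5, -1, 1) = 5
n1 (Blue): min(9, 5) = 5
n2-1 (Red): max(-8, 8, 2) = 8
n2-2 (Red): max(0, -3) = 0
n2 (Blue): min(8, 0) = 0
n0 (Red): max(5, 0) = 5
At n0, Red picks n1 (highest: 5).
At n1, Blue picks n1-2 (lowest: 5).
At n1-2, Red picks n1-2-1 (highest: 5).
Terminal value 5.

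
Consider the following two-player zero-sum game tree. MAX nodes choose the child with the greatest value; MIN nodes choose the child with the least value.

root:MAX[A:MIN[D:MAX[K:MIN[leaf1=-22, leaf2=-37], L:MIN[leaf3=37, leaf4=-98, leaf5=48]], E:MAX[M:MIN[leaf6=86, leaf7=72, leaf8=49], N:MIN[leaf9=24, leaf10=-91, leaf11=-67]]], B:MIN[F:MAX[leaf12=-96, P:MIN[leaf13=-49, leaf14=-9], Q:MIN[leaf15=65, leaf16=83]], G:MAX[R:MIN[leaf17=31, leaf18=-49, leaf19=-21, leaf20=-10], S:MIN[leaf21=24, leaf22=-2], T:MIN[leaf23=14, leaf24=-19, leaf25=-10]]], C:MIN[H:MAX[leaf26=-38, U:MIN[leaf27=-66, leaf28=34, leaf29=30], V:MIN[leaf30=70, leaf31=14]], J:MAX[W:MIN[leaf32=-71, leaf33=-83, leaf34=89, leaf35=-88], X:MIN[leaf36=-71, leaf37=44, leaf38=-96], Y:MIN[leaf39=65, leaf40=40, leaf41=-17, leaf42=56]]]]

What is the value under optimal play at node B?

P (MIN): min(-49, -9) = -49
Q (MIN): min(65, 83) = 65
F (MAX): max(-96, -49, 65) = 65
R (MIN): min(31, -49, -21, -10) = -49
S (MIN): min(24, -2) = -2
T (MIN): min(14, -19, -10) = -19
G (MAX): max(-49, -2, -19) = -2
B (MIN): min(65, -2) = -2

-2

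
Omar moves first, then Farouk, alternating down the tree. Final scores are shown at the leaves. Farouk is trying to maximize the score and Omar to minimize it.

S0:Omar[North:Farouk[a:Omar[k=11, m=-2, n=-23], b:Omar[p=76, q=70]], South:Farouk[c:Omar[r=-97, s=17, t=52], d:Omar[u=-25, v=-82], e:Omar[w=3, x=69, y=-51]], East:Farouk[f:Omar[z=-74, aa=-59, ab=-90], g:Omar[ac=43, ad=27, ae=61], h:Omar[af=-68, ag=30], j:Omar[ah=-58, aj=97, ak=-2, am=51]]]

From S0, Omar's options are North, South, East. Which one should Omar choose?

South

a (Omar): min(11, -2, -23) = -23
b (Omar): min(76, 70) = 70
North (Farouk): max(-23, 70) = 70
c (Omar): min(-97, 17, 52) = -97
d (Omar): min(-25, -82) = -82
e (Omar): min(3, 69, -51) = -51
South (Farouk): max(-97, -82, -51) = -51
f (Omar): min(-74, -59, -90) = -90
g (Omar): min(43, 27, 61) = 27
h (Omar): min(-68, 30) = -68
j (Omar): min(-58, 97, -2, 51) = -58
East (Farouk): max(-90, 27, -68, -58) = 27
S0 (Omar): min(70, -51, 27) = -51
Omar at S0 wants the lowest of {North=70, South=-51, East=27}, so chooses South.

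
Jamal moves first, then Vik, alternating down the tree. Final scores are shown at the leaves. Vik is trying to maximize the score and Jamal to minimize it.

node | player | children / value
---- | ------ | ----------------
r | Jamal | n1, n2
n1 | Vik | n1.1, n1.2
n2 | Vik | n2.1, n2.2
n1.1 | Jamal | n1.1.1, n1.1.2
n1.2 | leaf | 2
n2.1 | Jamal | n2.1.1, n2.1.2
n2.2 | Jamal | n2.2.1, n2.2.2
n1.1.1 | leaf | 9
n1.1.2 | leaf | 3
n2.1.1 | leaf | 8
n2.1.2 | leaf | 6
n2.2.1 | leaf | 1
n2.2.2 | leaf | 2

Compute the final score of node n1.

n1.1 (Jamal): min(9, 3) = 3
n1 (Vik): max(3, 2) = 3

3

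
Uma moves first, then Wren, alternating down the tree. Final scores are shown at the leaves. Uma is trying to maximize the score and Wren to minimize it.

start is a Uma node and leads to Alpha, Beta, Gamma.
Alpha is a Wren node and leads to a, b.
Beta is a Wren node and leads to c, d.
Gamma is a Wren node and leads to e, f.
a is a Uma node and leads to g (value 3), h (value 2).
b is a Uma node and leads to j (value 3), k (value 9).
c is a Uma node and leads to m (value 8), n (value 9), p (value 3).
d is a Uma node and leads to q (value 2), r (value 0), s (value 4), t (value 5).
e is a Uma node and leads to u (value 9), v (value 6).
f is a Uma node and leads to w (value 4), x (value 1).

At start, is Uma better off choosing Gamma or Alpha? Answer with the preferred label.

e (Uma): max(9, 6) = 9
f (Uma): max(4, 1) = 4
Gamma (Wren): min(9, 4) = 4
a (Uma): max(3, 2) = 3
b (Uma): max(3, 9) = 9
Alpha (Wren): min(3, 9) = 3
Uma prefers the higher value; Gamma=4, Alpha=3. Gamma is better since 4 > 3.

Gamma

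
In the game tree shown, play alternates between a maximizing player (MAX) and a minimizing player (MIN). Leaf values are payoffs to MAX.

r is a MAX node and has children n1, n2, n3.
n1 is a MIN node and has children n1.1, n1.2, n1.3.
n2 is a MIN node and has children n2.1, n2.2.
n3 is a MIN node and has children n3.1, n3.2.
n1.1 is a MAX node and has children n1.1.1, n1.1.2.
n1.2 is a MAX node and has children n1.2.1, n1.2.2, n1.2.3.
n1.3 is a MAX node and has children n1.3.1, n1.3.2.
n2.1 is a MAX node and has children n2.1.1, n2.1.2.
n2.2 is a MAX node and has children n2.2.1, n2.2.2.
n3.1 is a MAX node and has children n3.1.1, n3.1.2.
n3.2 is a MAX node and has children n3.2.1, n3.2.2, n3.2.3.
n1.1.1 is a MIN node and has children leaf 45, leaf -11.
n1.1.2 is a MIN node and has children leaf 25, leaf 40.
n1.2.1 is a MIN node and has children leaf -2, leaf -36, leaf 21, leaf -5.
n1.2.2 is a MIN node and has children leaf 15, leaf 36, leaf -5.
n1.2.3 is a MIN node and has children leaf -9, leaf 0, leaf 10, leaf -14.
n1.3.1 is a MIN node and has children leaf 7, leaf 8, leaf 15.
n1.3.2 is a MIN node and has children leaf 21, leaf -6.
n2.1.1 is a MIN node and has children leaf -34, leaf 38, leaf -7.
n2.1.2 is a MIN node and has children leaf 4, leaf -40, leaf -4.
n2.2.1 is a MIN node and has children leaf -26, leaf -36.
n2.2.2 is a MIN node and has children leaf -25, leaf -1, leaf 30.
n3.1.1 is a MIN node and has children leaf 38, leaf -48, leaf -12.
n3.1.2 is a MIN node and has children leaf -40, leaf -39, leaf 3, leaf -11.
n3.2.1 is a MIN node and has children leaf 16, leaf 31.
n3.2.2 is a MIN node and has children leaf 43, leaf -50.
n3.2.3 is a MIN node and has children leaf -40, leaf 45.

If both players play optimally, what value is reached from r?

n1.1.1 (MIN): min(45, -11) = -11
n1.1.2 (MIN): min(25, 40) = 25
n1.1 (MAX): max(-11, 25) = 25
n1.2.1 (MIN): min(-2, -36, 21, -5) = -36
n1.2.2 (MIN): min(15, 36, -5) = -5
n1.2.3 (MIN): min(-9, 0, 10, -14) = -14
n1.2 (MAX): max(-36, -5, -14) = -5
n1.3.1 (MIN): min(7, 8, 15) = 7
n1.3.2 (MIN): min(21, -6) = -6
n1.3 (MAX): max(7, -6) = 7
n1 (MIN): min(25, -5, 7) = -5
n2.1.1 (MIN): min(-34, 38, -7) = -34
n2.1.2 (MIN): min(4, -40, -4) = -40
n2.1 (MAX): max(-34, -40) = -34
n2.2.1 (MIN): min(-26, -36) = -36
n2.2.2 (MIN): min(-25, -1, 30) = -25
n2.2 (MAX): max(-36, -25) = -25
n2 (MIN): min(-34, -25) = -34
n3.1.1 (MIN): min(38, -48, -12) = -48
n3.1.2 (MIN): min(-40, -39, 3, -11) = -40
n3.1 (MAX): max(-48, -40) = -40
n3.2.1 (MIN): min(16, 31) = 16
n3.2.2 (MIN): min(43, -50) = -50
n3.2.3 (MIN): min(-40, 45) = -40
n3.2 (MAX): max(16, -50, -40) = 16
n3 (MIN): min(-40, 16) = -40
r (MAX): max(-5, -34, -40) = -5

-5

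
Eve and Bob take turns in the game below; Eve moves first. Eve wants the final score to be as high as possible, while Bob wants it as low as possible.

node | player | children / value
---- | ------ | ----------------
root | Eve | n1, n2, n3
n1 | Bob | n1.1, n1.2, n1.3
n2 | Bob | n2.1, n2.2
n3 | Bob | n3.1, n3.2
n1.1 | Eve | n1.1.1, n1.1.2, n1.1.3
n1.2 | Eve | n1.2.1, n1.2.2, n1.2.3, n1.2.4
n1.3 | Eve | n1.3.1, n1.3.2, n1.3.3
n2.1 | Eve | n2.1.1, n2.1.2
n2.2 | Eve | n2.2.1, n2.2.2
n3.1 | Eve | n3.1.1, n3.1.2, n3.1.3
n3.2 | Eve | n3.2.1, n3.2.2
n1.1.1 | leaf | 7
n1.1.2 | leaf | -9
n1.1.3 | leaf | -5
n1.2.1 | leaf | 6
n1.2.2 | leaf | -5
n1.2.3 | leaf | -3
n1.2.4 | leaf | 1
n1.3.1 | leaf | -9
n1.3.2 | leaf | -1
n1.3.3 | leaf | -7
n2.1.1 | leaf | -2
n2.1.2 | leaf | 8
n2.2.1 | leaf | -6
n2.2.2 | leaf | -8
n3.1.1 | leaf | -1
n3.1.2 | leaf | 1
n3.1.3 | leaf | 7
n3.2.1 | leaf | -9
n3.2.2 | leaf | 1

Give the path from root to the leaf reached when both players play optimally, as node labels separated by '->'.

n1.1 (Eve): max(7, -9, -5) = 7
n1.2 (Eve): max(6, -5, -3, 1) = 6
n1.3 (Eve): max(-9, -1, -7) = -1
n1 (Bob): min(7, 6, -1) = -1
n2.1 (Eve): max(-2, 8) = 8
n2.2 (Eve): max(-6, -8) = -6
n2 (Bob): min(8, -6) = -6
n3.1 (Eve): max(-1, 1, 7) = 7
n3.2 (Eve): max(-9, 1) = 1
n3 (Bob): min(7, 1) = 1
root (Eve): max(-1, -6, 1) = 1
At root, Eve picks n3 (highest: 1).
At n3, Bob picks n3.2 (lowest: 1).
At n3.2, Eve picks n3.2.2 (highest: 1).
Terminal value 1.

root -> n3 -> n3.2 -> n3.2.2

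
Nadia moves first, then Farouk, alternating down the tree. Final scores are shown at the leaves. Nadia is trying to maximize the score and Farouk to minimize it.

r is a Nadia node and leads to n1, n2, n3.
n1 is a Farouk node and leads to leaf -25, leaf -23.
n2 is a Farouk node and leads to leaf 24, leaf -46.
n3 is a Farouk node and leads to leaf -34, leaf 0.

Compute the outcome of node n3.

n3 (Farouk): min(-34, 0) = -34

-34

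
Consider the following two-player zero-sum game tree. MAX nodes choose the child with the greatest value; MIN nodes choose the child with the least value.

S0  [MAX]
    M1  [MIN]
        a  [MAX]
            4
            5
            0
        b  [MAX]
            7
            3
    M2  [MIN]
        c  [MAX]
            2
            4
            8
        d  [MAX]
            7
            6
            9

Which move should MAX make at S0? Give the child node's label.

M2

a (MAX): max(4, 5, 0) = 5
b (MAX): max(7, 3) = 7
M1 (MIN): min(5, 7) = 5
c (MAX): max(2, 4, 8) = 8
d (MAX): max(7, 6, 9) = 9
M2 (MIN): min(8, 9) = 8
S0 (MAX): max(5, 8) = 8
MAX at S0 wants the highest of {M1=5, M2=8}, so chooses M2.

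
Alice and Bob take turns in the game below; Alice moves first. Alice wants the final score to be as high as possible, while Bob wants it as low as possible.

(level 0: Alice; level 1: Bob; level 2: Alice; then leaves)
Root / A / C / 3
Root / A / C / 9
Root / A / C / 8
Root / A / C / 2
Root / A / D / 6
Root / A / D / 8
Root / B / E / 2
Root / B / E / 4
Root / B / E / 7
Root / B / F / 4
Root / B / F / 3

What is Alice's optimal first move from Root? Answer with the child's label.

C (Alice): max(3, 9, 8, 2) = 9
D (Alice): max(6, 8) = 8
A (Bob): min(9, 8) = 8
E (Alice): max(2, 4, 7) = 7
F (Alice): max(4, 3) = 4
B (Bob): min(7, 4) = 4
Root (Alice): max(8, 4) = 8
Alice at Root wants the highest of {A=8, B=4}, so chooses A.

A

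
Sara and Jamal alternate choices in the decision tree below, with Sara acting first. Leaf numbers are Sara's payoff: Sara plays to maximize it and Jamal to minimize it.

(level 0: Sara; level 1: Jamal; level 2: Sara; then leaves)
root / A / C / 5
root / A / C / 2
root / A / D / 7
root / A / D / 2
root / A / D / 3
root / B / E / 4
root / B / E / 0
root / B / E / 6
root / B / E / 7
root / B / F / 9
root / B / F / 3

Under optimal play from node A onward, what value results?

C (Sara): max(5, 2) = 5
D (Sara): max(7, 2, 3) = 7
A (Jamal): min(5, 7) = 5

5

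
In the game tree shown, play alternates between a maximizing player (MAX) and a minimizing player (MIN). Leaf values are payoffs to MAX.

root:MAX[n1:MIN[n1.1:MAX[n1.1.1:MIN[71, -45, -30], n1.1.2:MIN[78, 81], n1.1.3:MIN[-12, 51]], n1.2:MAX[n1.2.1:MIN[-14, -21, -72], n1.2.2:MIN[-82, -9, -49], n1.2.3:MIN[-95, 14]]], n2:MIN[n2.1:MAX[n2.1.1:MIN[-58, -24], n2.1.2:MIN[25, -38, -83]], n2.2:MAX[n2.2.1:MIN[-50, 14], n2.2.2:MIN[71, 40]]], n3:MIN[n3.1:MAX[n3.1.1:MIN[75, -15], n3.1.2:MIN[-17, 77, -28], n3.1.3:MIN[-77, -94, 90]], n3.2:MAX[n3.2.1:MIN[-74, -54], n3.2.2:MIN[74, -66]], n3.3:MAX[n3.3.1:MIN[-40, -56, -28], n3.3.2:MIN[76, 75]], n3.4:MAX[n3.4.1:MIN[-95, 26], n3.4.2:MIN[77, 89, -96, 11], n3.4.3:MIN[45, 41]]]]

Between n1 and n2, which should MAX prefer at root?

n2

n1.1.1 (MIN): min(71, -45, -30) = -45
n1.1.2 (MIN): min(78, 81) = 78
n1.1.3 (MIN): min(-12, 51) = -12
n1.1 (MAX): max(-45, 78, -12) = 78
n1.2.1 (MIN): min(-14, -21, -72) = -72
n1.2.2 (MIN): min(-82, -9, -49) = -82
n1.2.3 (MIN): min(-95, 14) = -95
n1.2 (MAX): max(-72, -82, -95) = -72
n1 (MIN): min(78, -72) = -72
n2.1.1 (MIN): min(-58, -24) = -58
n2.1.2 (MIN): min(25, -38, -83) = -83
n2.1 (MAX): max(-58, -83) = -58
n2.2.1 (MIN): min(-50, 14) = -50
n2.2.2 (MIN): min(71, 40) = 40
n2.2 (MAX): max(-50, 40) = 40
n2 (MIN): min(-58, 40) = -58
MAX prefers the higher value; n1=-72, n2=-58. n2 is better since -58 > -72.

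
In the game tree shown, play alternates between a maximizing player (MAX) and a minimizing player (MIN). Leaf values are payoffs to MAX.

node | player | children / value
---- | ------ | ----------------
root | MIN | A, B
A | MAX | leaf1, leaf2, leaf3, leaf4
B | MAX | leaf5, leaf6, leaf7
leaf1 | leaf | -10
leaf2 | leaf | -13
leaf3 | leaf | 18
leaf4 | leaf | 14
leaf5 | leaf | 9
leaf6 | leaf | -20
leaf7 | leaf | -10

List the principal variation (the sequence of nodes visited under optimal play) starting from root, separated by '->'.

A (MAX): max(-10, -13, 18, 14) = 18
B (MAX): max(9, -20, -10) = 9
root (MIN): min(18, 9) = 9
At root, MIN picks B (lowest: 9).
At B, MAX picks leaf5 (highest: 9).
Terminal value 9.

root -> B -> leaf5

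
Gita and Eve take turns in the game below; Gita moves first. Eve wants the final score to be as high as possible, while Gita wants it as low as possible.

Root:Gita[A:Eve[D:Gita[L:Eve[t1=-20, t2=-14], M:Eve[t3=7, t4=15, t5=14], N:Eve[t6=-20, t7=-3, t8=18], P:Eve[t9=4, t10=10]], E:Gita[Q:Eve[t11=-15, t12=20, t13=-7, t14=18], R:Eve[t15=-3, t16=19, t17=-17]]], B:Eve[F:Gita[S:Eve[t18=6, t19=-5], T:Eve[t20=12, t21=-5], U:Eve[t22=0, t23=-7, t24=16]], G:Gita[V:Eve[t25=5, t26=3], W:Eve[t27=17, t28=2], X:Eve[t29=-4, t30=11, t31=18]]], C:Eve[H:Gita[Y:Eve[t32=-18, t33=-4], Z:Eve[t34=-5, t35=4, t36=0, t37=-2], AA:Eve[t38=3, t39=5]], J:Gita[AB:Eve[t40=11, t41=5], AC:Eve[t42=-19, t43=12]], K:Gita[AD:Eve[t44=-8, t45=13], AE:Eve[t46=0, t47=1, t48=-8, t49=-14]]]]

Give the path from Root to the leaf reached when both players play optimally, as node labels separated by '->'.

L (Eve): max(-20, -14) = -14
M (Eve): max(7, 15, 14) = 15
N (Eve): max(-20, -3, 18) = 18
P (Eve): max(4, 10) = 10
D (Gita): min(-14, 15, 18, 10) = -14
Q (Eve): max(-15, 20, -7, 18) = 20
R (Eve): max(-3, 19, -17) = 19
E (Gita): min(20, 19) = 19
A (Eve): max(-14, 19) = 19
S (Eve): max(6, -5) = 6
T (Eve): max(12, -5) = 12
U (Eve): max(0, -7, 16) = 16
F (Gita): min(6, 12, 16) = 6
V (Eve): max(5, 3) = 5
W (Eve): max(17, 2) = 17
X (Eve): max(-4, 11, 18) = 18
G (Gita): min(5, 17, 18) = 5
B (Eve): max(6, 5) = 6
Y (Eve): max(-18, -4) = -4
Z (Eve): max(-5, 4, 0, -2) = 4
AA (Eve): max(3, 5) = 5
H (Gita): min(-4, 4, 5) = -4
AB (Eve): max(11, 5) = 11
AC (Eve): max(-19, 12) = 12
J (Gita): min(11, 12) = 11
AD (Eve): max(-8, 13) = 13
AE (Eve): max(0, 1, -8, -14) = 1
K (Gita): min(13, 1) = 1
C (Eve): max(-4, 11, 1) = 11
Root (Gita): min(19, 6, 11) = 6
At Root, Gita picks B (lowest: 6).
At B, Eve picks F (highest: 6).
At F, Gita picks S (lowest: 6).
At S, Eve picks t18 (highest: 6).
Terminal value 6.

Root -> B -> F -> S -> t18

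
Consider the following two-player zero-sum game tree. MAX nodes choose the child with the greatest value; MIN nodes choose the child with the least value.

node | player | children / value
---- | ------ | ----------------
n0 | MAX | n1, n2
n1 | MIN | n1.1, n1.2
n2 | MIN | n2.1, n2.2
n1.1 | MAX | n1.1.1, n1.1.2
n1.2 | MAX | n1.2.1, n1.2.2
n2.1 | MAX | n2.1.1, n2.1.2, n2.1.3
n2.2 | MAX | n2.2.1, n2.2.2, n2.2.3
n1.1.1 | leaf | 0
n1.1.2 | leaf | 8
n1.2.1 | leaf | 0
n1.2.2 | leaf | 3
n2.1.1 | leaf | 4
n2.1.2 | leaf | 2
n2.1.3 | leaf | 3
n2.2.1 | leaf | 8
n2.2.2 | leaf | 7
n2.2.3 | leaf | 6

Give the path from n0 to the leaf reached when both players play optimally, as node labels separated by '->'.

n0 -> n2 -> n2.1 -> n2.1.1

n1.1 (MAX): max(0, 8) = 8
n1.2 (MAX): max(0, 3) = 3
n1 (MIN): min(8, 3) = 3
n2.1 (MAX): max(4, 2, 3) = 4
n2.2 (MAX): max(8, 7, 6) = 8
n2 (MIN): min(4, 8) = 4
n0 (MAX): max(3, 4) = 4
At n0, MAX picks n2 (highest: 4).
At n2, MIN picks n2.1 (lowest: 4).
At n2.1, MAX picks n2.1.1 (highest: 4).
Terminal value 4.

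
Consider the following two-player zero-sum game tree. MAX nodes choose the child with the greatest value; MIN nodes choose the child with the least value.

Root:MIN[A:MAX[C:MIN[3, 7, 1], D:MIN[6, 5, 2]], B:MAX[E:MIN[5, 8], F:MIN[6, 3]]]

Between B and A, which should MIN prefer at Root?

E (MIN): min(5, 8) = 5
F (MIN): min(6, 3) = 3
B (MAX): max(5, 3) = 5
C (MIN): min(3, 7, 1) = 1
D (MIN): min(6, 5, 2) = 2
A (MAX): max(1, 2) = 2
MIN prefers the lower value; B=5, A=2. A is better since 2 < 5.

A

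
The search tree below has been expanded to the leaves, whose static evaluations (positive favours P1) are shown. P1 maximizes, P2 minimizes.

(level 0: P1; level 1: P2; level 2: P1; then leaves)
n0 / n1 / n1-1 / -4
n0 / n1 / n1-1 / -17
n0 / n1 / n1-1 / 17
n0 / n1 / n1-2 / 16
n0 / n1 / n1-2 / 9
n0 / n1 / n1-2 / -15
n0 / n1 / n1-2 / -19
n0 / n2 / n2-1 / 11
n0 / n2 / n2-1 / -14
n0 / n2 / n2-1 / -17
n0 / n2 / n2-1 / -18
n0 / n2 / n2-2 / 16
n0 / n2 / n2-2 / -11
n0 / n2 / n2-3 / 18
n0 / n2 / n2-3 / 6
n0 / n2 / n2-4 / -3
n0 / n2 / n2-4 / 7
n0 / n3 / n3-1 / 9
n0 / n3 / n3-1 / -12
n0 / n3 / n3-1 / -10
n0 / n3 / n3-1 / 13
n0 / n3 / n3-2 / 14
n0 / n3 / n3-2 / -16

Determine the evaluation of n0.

n1-1 (P1): max(-4, -17, 17) = 17
n1-2 (P1): max(16, 9, -15, -19) = 16
n1 (P2): min(17, 16) = 16
n2-1 (P1): max(11, -14, -17, -18) = 11
n2-2 (P1): max(16, -11) = 16
n2-3 (P1): max(18, 6) = 18
n2-4 (P1): max(-3, 7) = 7
n2 (P2): min(11, 16, 18, 7) = 7
n3-1 (P1): max(9, -12, -10, 13) = 13
n3-2 (P1): max(14, -16) = 14
n3 (P2): min(13, 14) = 13
n0 (P1): max(16, 7, 13) = 16

16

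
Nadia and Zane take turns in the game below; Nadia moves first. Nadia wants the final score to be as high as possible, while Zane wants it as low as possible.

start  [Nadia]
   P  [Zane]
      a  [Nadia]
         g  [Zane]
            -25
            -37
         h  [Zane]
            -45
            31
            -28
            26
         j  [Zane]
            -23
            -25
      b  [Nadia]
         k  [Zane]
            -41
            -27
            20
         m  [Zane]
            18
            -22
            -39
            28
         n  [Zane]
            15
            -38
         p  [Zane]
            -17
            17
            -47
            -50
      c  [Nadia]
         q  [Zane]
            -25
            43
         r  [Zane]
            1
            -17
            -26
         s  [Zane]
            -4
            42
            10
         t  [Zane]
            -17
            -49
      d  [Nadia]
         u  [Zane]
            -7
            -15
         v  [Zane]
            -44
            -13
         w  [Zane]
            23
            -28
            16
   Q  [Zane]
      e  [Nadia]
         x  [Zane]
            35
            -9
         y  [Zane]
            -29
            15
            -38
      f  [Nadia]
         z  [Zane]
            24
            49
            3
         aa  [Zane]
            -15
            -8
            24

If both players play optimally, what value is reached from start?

g (Zane): min(-25, -37) = -37
h (Zane): min(-45, 31, -28, 26) = -45
j (Zane): min(-23, -25) = -25
a (Nadia): max(-37, -45, -25) = -25
k (Zane): min(-41, -27, 20) = -41
m (Zane): min(18, -22, -39, 28) = -39
n (Zane): min(15, -38) = -38
p (Zane): min(-17, 17, -47, -50) = -50
b (Nadia): max(-41, -39, -38, -50) = -38
q (Zane): min(-25, 43) = -25
r (Zane): min(1, -17, -26) = -26
s (Zane): min(-4, 42, 10) = -4
t (Zane): min(-17, -49) = -49
c (Nadia): max(-25, -26, -4, -49) = -4
u (Zane): min(-7, -15) = -15
v (Zane): min(-44, -13) = -44
w (Zane): min(23, -28, 16) = -28
d (Nadia): max(-15, -44, -28) = -15
P (Zane): min(-25, -38, -4, -15) = -38
x (Zane): min(35, -9) = -9
y (Zane): min(-29, 15, -38) = -38
e (Nadia): max(-9, -38) = -9
z (Zane): min(24, 49, 3) = 3
aa (Zane): min(-15, -8, 24) = -15
f (Nadia): max(3, -15) = 3
Q (Zane): min(-9, 3) = -9
start (Nadia): max(-38, -9) = -9

-9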